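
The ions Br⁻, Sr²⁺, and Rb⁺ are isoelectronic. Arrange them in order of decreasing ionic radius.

Br⁻ > Rb⁺ > Sr²⁺

All of these have 36 electrons, so size is governed by nuclear charge alone: the more protons, the stronger the pull on the same electron cloud, and the smaller the ion.
Nuclear charges: Sr²⁺ (Z=38), Rb⁺ (Z=37), Br⁻ (Z=35).
Largest to smallest: Br⁻ > Rb⁺ > Sr²⁺.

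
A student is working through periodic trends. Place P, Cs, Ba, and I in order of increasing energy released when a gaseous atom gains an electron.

Ba < Cs < P < I

P is in period 3, group 15; I is in period 5, group 17; Cs is in period 6, group 1; Ba is in period 6, group 2.
Atoms with high Z_eff and room in the valence shell (especially the halogens) have the most exothermic electron affinities.
These span different periods and groups, so the two trends combine.
Cs > Ba: this pair runs against the simple trend — see the exception note.
P > Cs: both effects reinforce here, so P is clearly the higher of the two.
I > P: period and group pull opposite ways; the across-period shift dominates (295 vs 72 kJ/mol).
Note the exception: Cs has a higher electron affinity than Ba, contrary to the simple trend — adding an electron to Ba (ns²) has to open a new, higher-energy np subshell, which is unfavourable.
Tabulated electron affinity (kJ/mol): P 72, I 295, Cs 46, Ba 14.
So from lowest to highest: Ba < Cs < P < I.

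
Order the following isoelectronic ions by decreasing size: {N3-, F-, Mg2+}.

N3-, F-, Mg2+

All of these have 10 electrons, so size is governed by nuclear charge alone: the more protons, the stronger the pull on the same electron cloud, and the smaller the ion.
Nuclear charges: Mg2+ (Z=12), F- (Z=9), N3- (Z=7).
Largest to smallest: N3- > F- > Mg2+.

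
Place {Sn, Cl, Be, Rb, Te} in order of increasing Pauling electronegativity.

Be is in period 2, group 2; Cl is in period 3, group 17; Rb is in period 5, group 1; Sn is in period 5, group 14; Te is in period 5, group 16.
Smaller atoms with higher effective nuclear charge are more electronegative.
Neither a single period nor a single group — weigh both effects.
Be > Rb: relative to Rb, both the across-period and down-group shifts push Be's electronegativity up.
Sn > Be: the two effects oppose for this pair; the across-period effect wins (1.96 vs 1.57).
Te > Sn: both are in period 5; the period trend gives Te the larger value.
Cl > Te: relative to Te, both the across-period and down-group shifts push Cl's electronegativity up.
Approximate values (Pauling): Be 1.57, Cl 3.16, Rb 0.82, Sn 1.96, Te 2.10.
So from lowest to highest: Rb < Be < Sn < Te < Cl.

Rb < Be < Sn < Te < Cl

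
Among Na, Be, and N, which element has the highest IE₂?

Consider each +1 ion: Na⁺ is the bare [Ne] core; Be⁺ still has 1 valence electron; N⁺ still has 4 valence electrons.
Pulling an electron out of a noble-gas core costs far more than removing a remaining valence electron, so Na sits at the high end of IE_2.
Valence configurations: Be⁺ [He]2s¹, N⁺ [He]2s²2p².
Approximate IE_2 values (kJ/mol): Na 4562, Be 1757, N 2856.
Hence IE_2: Be < N < Na.

Na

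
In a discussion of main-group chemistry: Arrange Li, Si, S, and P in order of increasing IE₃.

P, Si, S, Li

Consider each +2 ion: Li²⁺ is already 1 electron into the core; Si²⁺ still has 2 valence electrons; S²⁺ still has 4 valence electrons; P²⁺ still has 3 valence electrons.
Pulling an electron out of a noble-gas core costs far more than removing a remaining valence electron, so Li sits at the high end of IE_3.
Valence configurations: Si²⁺ [Ne]3s², S²⁺ [Ne]3s²3p², P²⁺ [Ne]3s²3p¹.
P²⁺ loses a lone 3p electron whereas Si²⁺ must break into a filled 3s² pair, so IE_3(Si) > IE_3(P) even though P has the higher nuclear charge.
The numbers (kJ/mol): Li 11815, Si 3232, S 3357, P 2914.
Putting it together, IE_3: P < Si < S < Li.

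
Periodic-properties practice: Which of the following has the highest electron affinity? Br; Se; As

Br

Atoms with high Z_eff and room in the valence shell (especially the halogens) have the most exothermic electron affinities.
All lie in period 4, so electron affinity increases left to right.
The highest electron affinity among these belongs to Br.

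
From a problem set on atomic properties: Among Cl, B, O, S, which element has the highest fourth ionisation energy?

After 3 electrons have been removed, what remains? Cl³⁺ still has 4 valence electrons; B³⁺ is the bare [He] core; O³⁺ still has 3 valence electrons; S³⁺ still has 3 valence electrons.
Pulling an electron out of a noble-gas core costs far more than removing a remaining valence electron, so B sits at the high end of IE_4.
Valence configurations: Cl³⁺ [Ne]3s²3p², O³⁺ [He]2s²2p¹, S³⁺ [Ne]3s²3p¹.
Approximate IE_4 values (kJ/mol): Cl 5159, B 25026, O 7469, S 4556.
Hence IE_4: S < Cl < O < B.

B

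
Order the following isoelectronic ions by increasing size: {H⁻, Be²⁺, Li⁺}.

All of these have 2 electrons, so size is governed by nuclear charge alone: the more protons, the stronger the pull on the same electron cloud, and the smaller the ion.
Nuclear charges: Be²⁺ (Z=4), Li⁺ (Z=3), H⁻ (Z=1).
Smallest to largest: Be²⁺ < Li⁺ < H⁻.

Be²⁺, Li⁺, H⁻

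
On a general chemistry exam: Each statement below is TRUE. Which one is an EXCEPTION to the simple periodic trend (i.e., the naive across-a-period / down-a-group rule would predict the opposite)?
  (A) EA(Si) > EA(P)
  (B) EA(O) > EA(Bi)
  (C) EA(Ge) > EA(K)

The general trend: electron affinity increases across a period and decreases down a group.
(A) Si (period 3, group 14) vs P (period 3, group 15): the stated order contradicts the simple trend.
(B) O (period 2, group 16) vs Bi (period 6, group 15): the stated order agrees with the simple trend.
(C) Ge (period 4, group 14) vs K (period 4, group 1): the stated order agrees with the simple trend.
The exception is (A): adding an electron to P's half-filled 3p³ is unfavourable, so Si (3p²) has the more exothermic EA.

(A)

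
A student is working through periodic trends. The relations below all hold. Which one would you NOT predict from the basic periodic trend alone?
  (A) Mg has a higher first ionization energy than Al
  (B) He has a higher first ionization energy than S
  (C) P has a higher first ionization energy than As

(A)

The general trend: first ionization energy increases across a period and decreases down a group.
(A) Mg (period 3, group 2) vs Al (period 3, group 13): the stated order contradicts the simple trend.
(B) He (period 1, group 18) vs S (period 3, group 16): the stated order agrees with the simple trend.
(C) P (period 3, group 15) vs As (period 4, group 15): the stated order agrees with the simple trend.
The exception is (A): Al's single 3p electron is easier to remove than one from Mg's filled 3s².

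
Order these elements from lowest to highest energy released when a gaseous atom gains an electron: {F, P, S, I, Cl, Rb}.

Rb, P, S, I, F, Cl

Atoms with high Z_eff and room in the valence shell (especially the halogens) have the most exothermic electron affinities.
These span different periods and groups, so the two trends combine.
P > Rb: both effects reinforce here, so P is clearly the higher of the two.
S > P: both are in period 3; the period trend gives S the larger value.
I > S: the two effects oppose for this pair; the across-period effect wins (295 vs 200 kJ/mol).
F > I: F sits above I in group 17, so the down-group effect alone puts F higher.
Cl > F: this pair runs against the simple trend — see the exception note.
Note the exception: Cl has a higher electron affinity than F, contrary to the simple trend — F's small 2p subshell makes the incoming electron feel strong e⁻–e⁻ repulsion, so Cl actually releases more energy on gaining an electron.
Tabulated electron affinity (kJ/mol): F 328, P 72, S 200, Cl 349, Rb 47, I 295.
So from lowest to highest: Rb < P < S < I < F < Cl.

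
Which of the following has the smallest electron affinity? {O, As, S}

Adding an electron releases more energy for atoms nearer the top right (short of the noble gases).
Neither a single period nor a single group — weigh both effects.
O > As: both effects reinforce here, so O is clearly the higher of the two.
S > O: this pair runs against the simple trend — see the exception note.
Note the exception: S has a higher electron affinity than O, contrary to the simple trend — the compact 2p subshell of O repels the added electron more than S's larger 3p does.
Tabulated electron affinity (kJ/mol): O 141, S 200, As 78.
The smallest electron affinity among these belongs to As.

As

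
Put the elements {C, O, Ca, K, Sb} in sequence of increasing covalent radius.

O, C, Sb, Ca, K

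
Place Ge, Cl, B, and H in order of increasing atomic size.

Moving right in a period, electrons are added to the same shell under a stronger nuclear pull, so atoms get smaller; moving down, a new shell is opened and atoms get larger.
Here both period and group differ, so the two effects have to be weighed against each other.
B > H: the two effects oppose for this pair; the down-group effect wins (85 vs 32 pm).
Cl > B: the two effects oppose for this pair; the down-group effect wins (99 vs 85 pm).
Ge > Cl: relative to Cl, both the across-period and down-group shifts push Ge's atomic radius up.
Approximate values (pm): H 32, B 85, Cl 99, Ge 121.
So from smallest to largest: H < B < Cl < Ge.

H, B, Cl, Ge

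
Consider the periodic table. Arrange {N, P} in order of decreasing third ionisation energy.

N > P

The third ionization energy removes an electron from the +2 ion. For each element: N²⁺ still has 3 valence electrons; P²⁺ still has 3 valence electrons.
All are still removing valence electrons, so compare the +2 ions as you would atoms: IE_3 generally rises across a period (higher Z_eff) and falls down a group (larger shell), subject to the usual subshell exceptions.
Valence configurations: N²⁺ [He]2s²2p¹, P²⁺ [Ne]3s²3p¹.
Approximate IE_3 values (kJ/mol): N 4578, P 2914.
Hence IE_3: P < N.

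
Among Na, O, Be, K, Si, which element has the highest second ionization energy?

Na

IE_2 is the cost of taking one more electron from the +1 cation: Na⁺ is the bare [Ne] core; O⁺ still has 5 valence electrons; Be⁺ still has 1 valence electron; K⁺ is the bare [Ar] core; Si⁺ still has 3 valence electrons.
Usually core removal costs more than valence removal, but here the competition is close: a tightly held n=2 valence electron can cost more to remove than an n=3 core electron, so the actual values have to decide it.
Valence configurations: O⁺ [He]2s²2p³, Be⁺ [He]2s¹, Si⁺ [Ne]3s²3p¹.
The numbers (kJ/mol): Na 4562, O 3388, Be 1757, K 3052, Si 1577.
Hence IE_2: Si < Be < K < O < Na.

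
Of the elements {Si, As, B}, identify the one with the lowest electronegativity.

Si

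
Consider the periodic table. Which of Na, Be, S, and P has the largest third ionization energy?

Be

The third ionization energy removes an electron from the +2 ion. For each element: Na²⁺ is already 1 electron into the core; Be²⁺ is the bare [He] core; S²⁺ still has 4 valence electrons; P²⁺ still has 3 valence electrons.
Core electrons are held far more tightly than valence electrons, so Na and Be top the IE_3 order.
Valence configurations: S²⁺ [Ne]3s²3p², P²⁺ [Ne]3s²3p¹.
The numbers (kJ/mol): Na 6910, Be 14849, S 3357, P 2914.
Overall IE_3 order: P < S < Na < Be.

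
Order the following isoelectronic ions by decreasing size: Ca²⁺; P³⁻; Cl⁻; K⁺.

P³⁻, Cl⁻, K⁺, Ca²⁺

All of these have 18 electrons, so size is governed by nuclear charge alone: the more protons, the stronger the pull on the same electron cloud, and the smaller the ion.
Nuclear charges: Ca²⁺ (Z=20), K⁺ (Z=19), Cl⁻ (Z=17), P³⁻ (Z=15).
Largest to smallest: P³⁻ > Cl⁻ > K⁺ > Ca²⁺.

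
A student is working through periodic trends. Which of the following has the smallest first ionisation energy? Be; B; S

B

Across a period the outer electron is held more tightly (higher IE₁); down a group it sits in a higher shell, more shielded, and comes off more easily.
These span different periods and groups, so the two trends combine.
Be > B: this pair runs against the simple trend — see the exception note.
S > Be: the two effects oppose for this pair; the across-period effect wins (1000 vs 900 kJ/mol).
Note the exception: Be has a higher first ionization energy than B, contrary to the simple trend — removing B's lone 2p electron is easier than breaking Be's filled 2s².
Tabulated first ionization energy (kJ/mol): Be 900, B 801, S 1000.
The smallest first ionisation energy among these belongs to B.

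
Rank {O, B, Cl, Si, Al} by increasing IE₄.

Si < Cl < O < Al < B

Consider each +3 ion: O³⁺ still has 3 valence electrons; B³⁺ is the bare [He] core; Cl³⁺ still has 4 valence electrons; Si³⁺ still has 1 valence electron; Al³⁺ is the bare [Ne] core.
Core electrons are held far more tightly than valence electrons, so Al and B top the IE_4 order.
Valence configurations: O³⁺ [He]2s²2p¹, Cl³⁺ [Ne]3s²3p², Si³⁺ [Ne]3s¹.
Tabulated IE_4 (kJ/mol): O 7469, B 25026, Cl 5159, Si 4356, Al 11577.
So the fourth ionization energies run Si < Cl < O < Al < B.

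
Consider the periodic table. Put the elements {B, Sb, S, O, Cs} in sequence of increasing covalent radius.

O < B < S < Sb < Cs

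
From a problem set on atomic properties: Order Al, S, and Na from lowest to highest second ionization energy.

Consider each +1 ion: Al⁺ still has 2 valence electrons; S⁺ still has 5 valence electrons; Na⁺ is the bare [Ne] core.
Core electrons are held far more tightly than valence electrons, so Na tops the IE_2 order.
Valence configurations: Al⁺ [Ne]3s², S⁺ [Ne]3s²3p³.
Tabulated IE_2 (kJ/mol): Al 1817, S 2252, Na 4562.
Hence IE_2: Al < S < Na.

Al < S < Na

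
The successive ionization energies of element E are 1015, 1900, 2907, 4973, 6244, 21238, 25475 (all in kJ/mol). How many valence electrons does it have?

5

Look for the largest jump between consecutive ionization energies: IE6/IE5 ≈ 3.4, far larger than any earlier ratio.
That jump marks the point where a core electron is being removed. So the atom has 5 valence electrons.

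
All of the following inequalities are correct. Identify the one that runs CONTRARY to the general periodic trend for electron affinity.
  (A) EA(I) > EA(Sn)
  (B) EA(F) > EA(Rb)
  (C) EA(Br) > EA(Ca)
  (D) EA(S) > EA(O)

(D)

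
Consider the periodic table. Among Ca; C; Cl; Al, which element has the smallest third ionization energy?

The third ionization energy removes an electron from the +2 ion. For each element: Ca²⁺ is the bare [Ar] core; C²⁺ still has 2 valence electrons; Cl²⁺ still has 5 valence electrons; Al²⁺ still has 1 valence electron.
Breaking into a closed-shell core is much more expensive than removing a leftover valence electron — Ca has the largest IE_3 here.
Valence configurations: C²⁺ [He]2s², Cl²⁺ [Ne]3s²3p³, Al²⁺ [Ne]3s¹.
Tabulated IE_3 (kJ/mol): Ca 4912, C 4620, Cl 3822, Al 2745.
Hence IE_3: Al < Cl < C < Ca.

Al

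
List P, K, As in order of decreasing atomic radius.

P is in period 3, group 15; K is in period 4, group 1; As is in period 4, group 15.
Radius decreases left→right (rising Z_eff, same n) and increases top→bottom (higher n).
These span different periods and groups, so the two trends combine.
As > P: As sits below P in group 15, so the down-group effect alone puts As larger.
K > As: K lies to the left of As in period 4, so the across-period effect alone puts K larger.
Tabulated atomic radius (pm): P 111, K 196, As 121.
So from largest to smallest: K > As > P.

K, As, P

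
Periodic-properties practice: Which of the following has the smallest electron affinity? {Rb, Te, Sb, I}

Rb

Rb is in period 5, group 1; Sb is in period 5, group 15; Te is in period 5, group 16; I is in period 5, group 17.
Electron affinity generally becomes more exothermic across a period toward the halogens and less exothermic down a group.
All lie in period 5, so electron affinity increases left to right.
The smallest electron affinity among these belongs to Rb.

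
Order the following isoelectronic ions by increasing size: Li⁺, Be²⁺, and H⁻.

Be²⁺, Li⁺, H⁻

All of these have 2 electrons, so size is governed by nuclear charge alone: the more protons, the stronger the pull on the same electron cloud, and the smaller the ion.
Nuclear charges: Be²⁺ (Z=4), Li⁺ (Z=3), H⁻ (Z=1).
Smallest to largest: Be²⁺ < Li⁺ < H⁻.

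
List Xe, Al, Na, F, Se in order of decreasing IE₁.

F is in period 2, group 17; Na is in period 3, group 1; Al is in period 3, group 13; Se is in period 4, group 16; Xe is in period 5, group 18.
Across a period the outer electron is held more tightly (higher IE₁); down a group it sits in a higher shell, more shielded, and comes off more easily.
Here both period and group differ, so the two effects have to be weighed against each other.
Al > Na: both are in period 3; the period trend gives Al the larger value.
Se > Al: the two effects oppose for this pair; the across-period effect wins (941 vs 578 kJ/mol).
Xe > Se: the two effects oppose for this pair; the across-period effect wins (1170 vs 941 kJ/mol).
F > Xe: period and group pull opposite ways; the down-group shift dominates (1681 vs 1170 kJ/mol).
Tabulated first ionization energy (kJ/mol): F 1681, Na 496, Al 578, Se 941, Xe 1170.
So from highest to lowest: F > Xe > Se > Al > Na.

F > Xe > Se > Al > Na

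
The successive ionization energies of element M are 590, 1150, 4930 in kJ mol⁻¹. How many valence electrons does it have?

Look for the largest jump between consecutive ionization energies: IE3/IE2 ≈ 4.3, far larger than any earlier ratio.
That jump marks the point where a core electron is being removed. So the atom has 2 valence electrons.

2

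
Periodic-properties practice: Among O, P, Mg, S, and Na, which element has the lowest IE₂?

Mg

After 1 electron has been removed, what remains? O⁺ still has 5 valence electrons; P⁺ still has 4 valence electrons; Mg⁺ still has 1 valence electron; S⁺ still has 5 valence electrons; Na⁺ is the bare [Ne] core.
Core electrons are held far more tightly than valence electrons, so Na tops the IE_2 order.
Valence configurations: O⁺ [He]2s²2p³, P⁺ [Ne]3s²3p², Mg⁺ [Ne]3s¹, S⁺ [Ne]3s²3p³.
Tabulated IE_2 (kJ/mol): O 3388, P 1907, Mg 1451, S 2252, Na 4562.
Hence IE_2: Mg < P < S < O < Na.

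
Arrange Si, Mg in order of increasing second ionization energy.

Mg, Si

The second ionization energy removes an electron from the +1 ion. For each element: Si⁺ still has 3 valence electrons; Mg⁺ still has 1 valence electron.
All are still removing valence electrons, so compare the +1 ions as you would atoms: IE_2 generally rises across a period (higher Z_eff) and falls down a group (larger shell), subject to the usual subshell exceptions.
Valence configurations: Si⁺ [Ne]3s²3p¹, Mg⁺ [Ne]3s¹.
The numbers (kJ/mol): Si 1577, Mg 1451.
So the second ionization energies run Mg < Si.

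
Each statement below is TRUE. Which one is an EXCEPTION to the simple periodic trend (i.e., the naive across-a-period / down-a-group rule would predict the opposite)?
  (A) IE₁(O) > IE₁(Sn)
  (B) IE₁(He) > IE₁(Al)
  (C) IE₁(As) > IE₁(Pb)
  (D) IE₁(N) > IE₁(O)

(D)

The general trend: IE₁ increases across a period and decreases down a group.
(A) O (period 2, group 16) vs Sn (period 5, group 14): the stated order agrees with the simple trend.
(B) He (period 1, group 18) vs Al (period 3, group 13): the stated order agrees with the simple trend.
(C) As (period 4, group 15) vs Pb (period 6, group 14): the stated order agrees with the simple trend.
(D) N (period 2, group 15) vs O (period 2, group 16): the stated order contradicts the simple trend.
The exception is (D): pairing an electron in O's 2p⁴ costs repulsion energy, so O ionizes more easily than half-filled N (2p³).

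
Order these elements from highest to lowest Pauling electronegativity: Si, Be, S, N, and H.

H is in period 1, group 1; Be is in period 2, group 2; N is in period 2, group 15; Si is in period 3, group 14; S is in period 3, group 16.
EN rises left→right (higher Z_eff, smaller atoms) and falls top→bottom (larger, more shielded atoms).
Here both period and group differ, so the two effects have to be weighed against each other.
Si > Be: the two effects oppose for this pair; the across-period effect wins (1.90 vs 1.57).
H > Si: the two effects oppose for this pair; the down-group effect wins (2.20 vs 1.90).
S > H: period and group pull opposite ways; the across-period shift dominates (2.58 vs 2.20).
N > S: the two effects oppose for this pair; the down-group effect wins (3.04 vs 2.58).
Tabulated electronegativity (Pauling): H 2.20, Be 1.57, N 3.04, Si 1.90, S 2.58.
So from highest to lowest: N > S > H > Si > Be.

N > S > H > Si > Be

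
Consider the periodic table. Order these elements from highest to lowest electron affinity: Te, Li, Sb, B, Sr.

Te > Sb > Li > B > Sr

Atoms with high Z_eff and room in the valence shell (especially the halogens) have the most exothermic electron affinities.
Here both period and group differ, so the two effects have to be weighed against each other.
B > Sr: both effects reinforce here, so B is clearly the higher of the two.
Li > B: this pair runs against the simple trend — see the exception note.
Sb > Li: the two effects oppose for this pair; the across-period effect wins (103 vs 60 kJ/mol).
Te > Sb: Te lies to the right of Sb in period 5, so the across-period effect alone puts Te higher.
Note the exception: Li has a higher electron affinity than B, contrary to the simple trend — B's ns²np¹ configuration gives only a small electron affinity — the sparsely filled np subshell binds an added electron weakly.
Tabulated electron affinity (kJ/mol): Li 60, B 27, Sr 5, Sb 103, Te 190.
So from highest to lowest: Te > Sb > Li > B > Sr.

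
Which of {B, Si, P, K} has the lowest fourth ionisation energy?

Si

After 3 electrons have been removed, what remains? B³⁺ is the bare [He] core; Si³⁺ still has 1 valence electron; P³⁺ still has 2 valence electrons; K³⁺ is already 2 electrons into the core.
Pulling an electron out of a noble-gas core costs far more than removing a remaining valence electron, so K and B sit at the high end of IE_4.
Valence configurations: Si³⁺ [Ne]3s¹, P³⁺ [Ne]3s².
The numbers (kJ/mol): B 25026, Si 4356, P 4964, K 5877.
So the fourth ionization energies run Si < P < K < B.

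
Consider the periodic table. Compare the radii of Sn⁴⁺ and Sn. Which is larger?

Forming Sn⁴⁺ removes 4 electrons from Sn. Fewer electrons for the same nuclear charge means less shielding and a higher Z_eff on the remaining electrons.
A cation is smaller than its parent atom: Sn⁴⁺ < Sn.

Sn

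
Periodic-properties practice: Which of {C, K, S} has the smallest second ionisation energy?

S

The second ionization energy removes an electron from the +1 ion. For each element: C⁺ still has 3 valence electrons; K⁺ is the bare [Ar] core; S⁺ still has 5 valence electrons.
Core electrons are held far more tightly than valence electrons, so K tops the IE_2 order.
Valence configurations: C⁺ [He]2s²2p¹, S⁺ [Ne]3s²3p³.
The numbers (kJ/mol): C 2353, K 3052, S 2252.
Putting it together, IE_2: S < C < K.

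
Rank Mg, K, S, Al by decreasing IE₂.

K, S, Al, Mg

The second ionization energy removes an electron from the +1 ion. For each element: Mg⁺ still has 1 valence electron; K⁺ is the bare [Ar] core; S⁺ still has 5 valence electrons; Al⁺ still has 2 valence electrons.
Core electrons are held far more tightly than valence electrons, so K tops the IE_2 order.
Valence configurations: Mg⁺ [Ne]3s¹, S⁺ [Ne]3s²3p³, Al⁺ [Ne]3s².
Approximate IE_2 values (kJ/mol): Mg 1451, K 3052, S 2252, Al 1817.
Overall IE_2 order: Mg < Al < S < K.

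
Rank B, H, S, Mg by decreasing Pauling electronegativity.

S, H, B, Mg

H is in period 1, group 1; B is in period 2, group 13; Mg is in period 3, group 2; S is in period 3, group 16.
Atoms toward the upper right of the periodic table pull bonding electrons most strongly.
Neither a single period nor a single group — weigh both effects.
B > Mg: both effects reinforce here, so B is clearly the higher of the two.
H > B: period and group pull opposite ways; the down-group shift dominates (2.20 vs 2.04).
S > H: the two effects oppose for this pair; the across-period effect wins (2.58 vs 2.20).
Approximate values (Pauling): H 2.20, B 2.04, Mg 1.31, S 2.58.
So from highest to lowest: S > H > B > Mg.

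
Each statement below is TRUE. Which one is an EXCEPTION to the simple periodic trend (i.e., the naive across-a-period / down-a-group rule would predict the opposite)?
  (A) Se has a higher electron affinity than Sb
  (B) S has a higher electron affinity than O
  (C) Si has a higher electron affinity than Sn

The general trend: electron affinity increases across a period and decreases down a group.
(A) Se (period 4, group 16) vs Sb (period 5, group 15): the stated order agrees with the simple trend.
(B) S (period 3, group 16) vs O (period 2, group 16): the stated order contradicts the simple trend.
(C) Si (period 3, group 14) vs Sn (period 5, group 14): the stated order agrees with the simple trend.
The exception is (B): the compact 2p subshell of O repels the added electron more than S's larger 3p does.

(B)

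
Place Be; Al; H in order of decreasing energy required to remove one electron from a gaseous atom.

H > Be > Al

H is in period 1, group 1; Be is in period 2, group 2; Al is in period 3, group 13.
First ionization energy rises across a period (greater Z_eff holds electrons more tightly) and falls down a group (valence electrons are farther from the nucleus).
A diagonal step moves right (one effect) and down (the opposite effect) at once.
Be > Al: the two effects oppose for this pair; the down-group effect wins (900 vs 578 kJ/mol).
H > Be: the two effects oppose for this pair; the down-group effect wins (1312 vs 900 kJ/mol).
Approximate values (kJ/mol): H 1312, Be 900, Al 578.
So from highest to lowest: H > Be > Al.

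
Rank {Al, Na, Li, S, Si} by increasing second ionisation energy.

Consider each +1 ion: Al⁺ still has 2 valence electrons; Na⁺ is the bare [Ne] core; Li⁺ is the bare [He] core; S⁺ still has 5 valence electrons; Si⁺ still has 3 valence electrons.
Breaking into a closed-shell core is much more expensive than removing a leftover valence electron — Na and Li have the largest IE_2 here.
Valence configurations: Al⁺ [Ne]3s², S⁺ [Ne]3s²3p³, Si⁺ [Ne]3s²3p¹.
Si⁺ loses a lone 3p electron whereas Al⁺ must break into a filled 3s² pair, so IE_2(Al) > IE_2(Si) even though Si has the higher nuclear charge.
The numbers (kJ/mol): Al 1817, Na 4562, Li 7298, S 2252, Si 1577.
Putting it together, IE_2: Si < Al < S < Na < Li.

Si < Al < S < Na < Li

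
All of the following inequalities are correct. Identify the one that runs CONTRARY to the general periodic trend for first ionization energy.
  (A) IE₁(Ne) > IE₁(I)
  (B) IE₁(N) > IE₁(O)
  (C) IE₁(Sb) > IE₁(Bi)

The general trend: first ionization energy increases across a period and decreases down a group.
(A) Ne (period 2, group 18) vs I (period 5, group 17): the stated order agrees with the simple trend.
(B) N (period 2, group 15) vs O (period 2, group 16): the stated order contradicts the simple trend.
(C) Sb (period 5, group 15) vs Bi (period 6, group 15): the stated order agrees with the simple trend.
The exception is (B): pairing an electron in O's 2p⁴ costs repulsion energy, so O ionizes more easily than half-filled N (2p³).

(B)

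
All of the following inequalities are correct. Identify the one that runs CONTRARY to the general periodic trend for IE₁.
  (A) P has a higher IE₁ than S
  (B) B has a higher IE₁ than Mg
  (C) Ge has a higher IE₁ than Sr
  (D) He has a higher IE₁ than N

The general trend: IE₁ increases across a period and decreases down a group.
(A) P (period 3, group 15) vs S (period 3, group 16): the stated order contradicts the simple trend.
(B) B (period 2, group 13) vs Mg (period 3, group 2): the stated order agrees with the simple trend.
(C) Ge (period 4, group 14) vs Sr (period 5, group 2): the stated order agrees with the simple trend.
(D) He (period 1, group 18) vs N (period 2, group 15): the stated order agrees with the simple trend.
The exception is (A): S (3p⁴) ionizes more easily than half-filled P (3p³) because the paired 3p electron in S is pushed out by e⁻–e⁻ repulsion.

(A)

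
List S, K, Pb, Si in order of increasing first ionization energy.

Across a period the outer electron is held more tightly (higher IE₁); down a group it sits in a higher shell, more shielded, and comes off more easily.
Neither a single period nor a single group — weigh both effects.
Pb > K: the two effects oppose for this pair; the across-period effect wins (716 vs 419 kJ/mol).
Si > Pb: Si sits above Pb in group 14, so the down-group effect alone puts Si higher.
S > Si: both are in period 3; the period trend gives S the larger value.
Approximate values (kJ/mol): Si 786, S 1000, K 419, Pb 716.
So from lowest to highest: K < Pb < Si < S.

K < Pb < Si < S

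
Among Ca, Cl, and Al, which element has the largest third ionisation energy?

Ca

Consider each +2 ion: Ca²⁺ is the bare [Ar] core; Cl²⁺ still has 5 valence electrons; Al²⁺ still has 1 valence electron.
Core electrons are held far more tightly than valence electrons, so Ca tops the IE_3 order.
Valence configurations: Cl²⁺ [Ne]3s²3p³, Al²⁺ [Ne]3s¹.
Approximate IE_3 values (kJ/mol): Ca 4912, Cl 3822, Al 2745.
Putting it together, IE_3: Al < Cl < Ca.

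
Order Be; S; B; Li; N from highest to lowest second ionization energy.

Li > N > B > S > Be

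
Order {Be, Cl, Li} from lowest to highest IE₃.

Cl, Li, Be

The third ionization energy removes an electron from the +2 ion. For each element: Be²⁺ is the bare [He] core; Cl²⁺ still has 5 valence electrons; Li²⁺ is already 1 electron into the core.
Core electrons are held far more tightly than valence electrons, so Li and Be top the IE_3 order.
Tabulated IE_3 (kJ/mol): Be 14849, Cl 3822, Li 11815.
Putting it together, IE_3: Cl < Li < Be.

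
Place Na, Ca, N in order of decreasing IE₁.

N is in period 2, group 15; Na is in period 3, group 1; Ca is in period 4, group 2.
IE₁ increases left→right with effective nuclear charge and decreases top→bottom as the valence shell moves farther out.
Neither a single period nor a single group — weigh both effects.
Ca > Na: the two effects oppose for this pair; the across-period effect wins (590 vs 496 kJ/mol).
N > Ca: relative to Ca, both the across-period and down-group shifts push N's first ionization energy up.
For reference (kJ/mol): N 1402, Na 496, Ca 590.
So from highest to lowest: N > Ca > Na.

N > Ca > Na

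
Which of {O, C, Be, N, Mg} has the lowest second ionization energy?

Mg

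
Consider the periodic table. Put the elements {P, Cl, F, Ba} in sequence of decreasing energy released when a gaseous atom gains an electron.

F is in period 2, group 17; P is in period 3, group 15; Cl is in period 3, group 17; Ba is in period 6, group 2.
Adding an electron releases more energy for atoms nearer the top right (short of the noble gases).
Here both period and group differ, so the two effects have to be weighed against each other.
P > Ba: relative to Ba, both the across-period and down-group shifts push P's electron affinity up.
F > P: both effects reinforce here, so F is clearly the higher of the two.
Cl > F: this pair runs against the simple trend — see the exception note.
Note the exception: Cl has a higher electron affinity than F, contrary to the simple trend — F's small 2p subshell makes the incoming electron feel strong e⁻–e⁻ repulsion, so Cl actually releases more energy on gaining an electron.
For reference (kJ/mol): F 328, P 72, Cl 349, Ba 14.
So from highest to lowest: Cl > F > P > Ba.

Cl > F > P > Ba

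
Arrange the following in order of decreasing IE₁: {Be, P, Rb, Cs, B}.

Be is in period 2, group 2; B is in period 2, group 13; P is in period 3, group 15; Rb is in period 5, group 1; Cs is in period 6, group 1.
First ionization energy rises across a period (greater Z_eff holds electrons more tightly) and falls down a group (valence electrons are farther from the nucleus).
These span different periods and groups, so the two trends combine.
Rb > Cs: they share group 1; the group trend gives Rb the larger value.
B > Rb: both effects reinforce here, so B is clearly the higher of the two.
Be > B: this pair runs against the simple trend — see the exception note.
P > Be: period and group pull opposite ways; the across-period shift dominates (1012 vs 900 kJ/mol).
Note the exception: Be has a higher first ionization energy than B, contrary to the simple trend — removing B's lone 2p electron is easier than breaking Be's filled 2s².
Approximate values (kJ/mol): Be 900, B 801, P 1012, Rb 403, Cs 376.
So from highest to lowest: P > Be > B > Rb > Cs.

P, Be, B, Rb, Cs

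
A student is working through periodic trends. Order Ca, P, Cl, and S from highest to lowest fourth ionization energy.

Ca > Cl > P > S

IE_4 is the cost of taking one more electron from the +3 cation: Ca³⁺ is already 1 electron into the core; P³⁺ still has 2 valence electrons; Cl³⁺ still has 4 valence electrons; S³⁺ still has 3 valence electrons.
Core electrons are held far more tightly than valence electrons, so Ca tops the IE_4 order.
Valence configurations: P³⁺ [Ne]3s², Cl³⁺ [Ne]3s²3p², S³⁺ [Ne]3s²3p¹.
S³⁺ loses a lone 3p electron whereas P³⁺ must break into a filled 3s² pair, so IE_4(P) > IE_4(S) even though S has the higher nuclear charge.
The numbers (kJ/mol): Ca 6491, P 4964, Cl 5159, S 4556.
Overall IE_4 order: S < P < Cl < Ca.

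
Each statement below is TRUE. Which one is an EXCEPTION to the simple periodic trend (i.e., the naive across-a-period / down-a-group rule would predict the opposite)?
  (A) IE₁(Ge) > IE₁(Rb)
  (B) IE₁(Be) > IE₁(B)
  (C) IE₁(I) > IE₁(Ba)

(B)

The general trend: first ionization energy increases across a period and decreases down a group.
(A) Ge (period 4, group 14) vs Rb (period 5, group 1): the stated order agrees with the simple trend.
(B) Be (period 2, group 2) vs B (period 2, group 13): the stated order contradicts the simple trend.
(C) I (period 5, group 17) vs Ba (period 6, group 2): the stated order agrees with the simple trend.
The exception is (B): removing B's lone 2p electron is easier than breaking Be's filled 2s².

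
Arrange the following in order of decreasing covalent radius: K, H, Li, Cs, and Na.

Cs > K > Na > Li > H

Atomic radius shrinks across a period as nuclear charge pulls the same shell inward, and grows down a group as new shells are added.
All are in group 1, so atomic radius increases down the group.
So from largest to smallest: Cs > K > Na > Li > H.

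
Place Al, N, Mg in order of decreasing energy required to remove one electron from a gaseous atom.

N > Mg > Al

N is in period 2, group 15; Mg is in period 3, group 2; Al is in period 3, group 13.
First ionization energy rises across a period (greater Z_eff holds electrons more tightly) and falls down a group (valence electrons are farther from the nucleus).
Here both period and group differ, so the two effects have to be weighed against each other.
Mg > Al: this pair runs against the simple trend — see the exception note.
N > Mg: both effects reinforce here, so N is clearly the higher of the two.
Note the exception: Mg has a higher first ionization energy than Al, contrary to the simple trend — Al's single 3p electron is easier to remove than one from Mg's filled 3s².
For reference (kJ/mol): N 1402, Mg 738, Al 578.
So from highest to lowest: N > Mg > Al.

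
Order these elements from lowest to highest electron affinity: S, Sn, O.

Sn < O < S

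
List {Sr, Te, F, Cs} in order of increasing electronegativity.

Cs < Sr < Te < F

Atoms toward the upper right of the periodic table pull bonding electrons most strongly.
Neither a single period nor a single group — weigh both effects.
Sr > Cs: relative to Cs, both the across-period and down-group shifts push Sr's electronegativity up.
Te > Sr: Te lies to the right of Sr in period 5, so the across-period effect alone puts Te higher.
F > Te: relative to Te, both the across-period and down-group shifts push F's electronegativity up.
Tabulated electronegativity (Pauling): F 3.98, Sr 0.95, Te 2.10, Cs 0.79.
So from lowest to highest: Cs < Sr < Te < F.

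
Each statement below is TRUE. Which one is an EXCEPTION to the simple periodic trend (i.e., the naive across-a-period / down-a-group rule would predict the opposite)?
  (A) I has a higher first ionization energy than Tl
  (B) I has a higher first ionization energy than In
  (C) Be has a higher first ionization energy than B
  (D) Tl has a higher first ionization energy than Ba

(C)

The general trend: first ionization energy increases across a period and decreases down a group.
(A) I (period 5, group 17) vs Tl (period 6, group 13): the stated order agrees with the simple trend.
(B) I (period 5, group 17) vs In (period 5, group 13): the stated order agrees with the simple trend.
(C) Be (period 2, group 2) vs B (period 2, group 13): the stated order contradicts the simple trend.
(D) Tl (period 6, group 13) vs Ba (period 6, group 2): the stated order agrees with the simple trend.
The exception is (C): removing B's lone 2p electron is easier than breaking Be's filled 2s².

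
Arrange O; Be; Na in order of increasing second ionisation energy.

Be < O < Na

IE_2 is the cost of taking one more electron from the +1 cation: O⁺ still has 5 valence electrons; Be⁺ still has 1 valence electron; Na⁺ is the bare [Ne] core.
Breaking into a closed-shell core is much more expensive than removing a leftover valence electron — Na has the largest IE_2 here.
Valence configurations: O⁺ [He]2s²2p³, Be⁺ [He]2s¹.
Tabulated IE_2 (kJ/mol): O 3388, Be 1757, Na 4562.
Overall IE_2 order: Be < O < Na.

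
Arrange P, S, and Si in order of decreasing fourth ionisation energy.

P > S > Si

The fourth ionization energy removes an electron from the +3 ion. For each element: P³⁺ still has 2 valence electrons; S³⁺ still has 3 valence electrons; Si³⁺ still has 1 valence electron.
All are still removing valence electrons, so compare the +3 ions as you would atoms: IE_4 generally rises across a period (higher Z_eff) and falls down a group (larger shell), subject to the usual subshell exceptions.
Valence configurations: P³⁺ [Ne]3s², S³⁺ [Ne]3s²3p¹, Si³⁺ [Ne]3s¹.
S³⁺ loses a lone 3p electron whereas P³⁺ must break into a filled 3s² pair, so IE_4(P) > IE_4(S) even though S has the higher nuclear charge.
Tabulated IE_4 (kJ/mol): P 4964, S 4556, Si 4356.
Overall IE_4 order: Si < S < P.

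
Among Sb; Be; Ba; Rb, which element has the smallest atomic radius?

Be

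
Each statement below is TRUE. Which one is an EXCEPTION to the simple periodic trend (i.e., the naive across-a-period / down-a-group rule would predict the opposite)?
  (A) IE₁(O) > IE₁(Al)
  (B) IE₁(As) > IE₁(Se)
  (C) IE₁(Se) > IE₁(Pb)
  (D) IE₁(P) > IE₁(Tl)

(B)

The general trend: first ionisation energy increases across a period and decreases down a group.
(A) O (period 2, group 16) vs Al (period 3, group 13): the stated order agrees with the simple trend.
(B) As (period 4, group 15) vs Se (period 4, group 16): the stated order contradicts the simple trend.
(C) Se (period 4, group 16) vs Pb (period 6, group 14): the stated order agrees with the simple trend.
(D) P (period 3, group 15) vs Tl (period 6, group 13): the stated order agrees with the simple trend.
The exception is (B): Se (4p⁴) ionizes more easily than half-filled As (4p³).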